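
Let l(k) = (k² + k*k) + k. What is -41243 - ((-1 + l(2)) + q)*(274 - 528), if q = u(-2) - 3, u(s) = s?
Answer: -40227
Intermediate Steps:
l(k) = k + 2*k² (l(k) = (k² + k²) + k = 2*k² + k = k + 2*k²)
q = -5 (q = -2 - 3 = -5)
-41243 - ((-1 + l(2)) + q)*(274 - 528) = -41243 - ((-1 + 2*(1 + 2*2)) - 5)*(274 - 528) = -41243 - ((-1 + 2*(1 + 4)) - 5)*(-254) = -41243 - ((-1 + 2*5) - 5)*(-254) = -41243 - ((-1 + 10) - 5)*(-254) = -41243 - (9 - 5)*(-254) = -41243 - 4*(-254) = -41243 - 1*(-1016) = -41243 + 1016 = -40227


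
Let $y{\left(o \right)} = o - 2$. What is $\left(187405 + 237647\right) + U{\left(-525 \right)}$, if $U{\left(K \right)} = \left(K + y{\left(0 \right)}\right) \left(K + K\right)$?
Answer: $978402$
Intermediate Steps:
$y{\left(o \right)} = -2 + o$
$U{\left(K \right)} = 2 K \left(-2 + K\right)$ ($U{\left(K \right)} = \left(K + \left(-2 + 0\right)\right) \left(K + K\right) = \left(K - 2\right) 2 K = \left(-2 + K\right) 2 K = 2 K \left(-2 + K\right)$)
$\left(187405 + 237647\right) + U{\left(-525 \right)} = \left(187405 + 237647\right) + 2 \left(-525\right) \left(-2 - 525\right) = 425052 + 2 \left(-525\right) \left(-527\right) = 425052 + 553350 = 978402$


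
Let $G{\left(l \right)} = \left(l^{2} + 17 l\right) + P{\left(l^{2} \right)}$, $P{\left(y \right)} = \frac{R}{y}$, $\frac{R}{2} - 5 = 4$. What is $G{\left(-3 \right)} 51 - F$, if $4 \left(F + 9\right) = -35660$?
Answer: $6884$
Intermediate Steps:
$R = 18$ ($R = 10 + 2 \cdot 4 = 10 + 8 = 18$)
$F = -8924$ ($F = -9 + \frac{1}{4} \left(-35660\right) = -9 - 8915 = -8924$)
$P{\left(y \right)} = \frac{18}{y}$
$G{\left(l \right)} = l^{2} + 17 l + \frac{18}{l^{2}}$ ($G{\left(l \right)} = \left(l^{2} + 17 l\right) + \frac{18}{l^{2}} = l^{2} + 17 l + \frac{18}{l^{2}}$)
$G{\left(-3 \right)} 51 - F = \frac{18 + \left(-3\right)^{3} \left(17 - 3\right)}{9} \cdot 51 - -8924 = \frac{18 - 378}{9} \cdot 51 + 8924 = \frac{1}{9} \left(-360\right) 51 + 8924 = \left(-40\right) 51 + 8924 = -2040 + 8924 = 6884$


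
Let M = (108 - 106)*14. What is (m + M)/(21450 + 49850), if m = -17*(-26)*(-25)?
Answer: -5511/35650 ≈ -0.15459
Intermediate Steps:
m = -11050 (m = 442*(-25) = -11050)
M = 28 (M = 2*14 = 28)
(m + M)/(21450 + 49850) = (-11050 + 28)/(21450 + 49850) = -11022/71300 = -11022*1/71300 = -5511/35650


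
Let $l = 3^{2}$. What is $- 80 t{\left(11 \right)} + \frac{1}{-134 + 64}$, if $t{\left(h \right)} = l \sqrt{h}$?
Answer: $- \frac{1}{70} - 720 \sqrt{11} \approx -2388.0$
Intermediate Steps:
$l = 9$
$t{\left(h \right)} = 9 \sqrt{h}$
$- 80 t{\left(11 \right)} + \frac{1}{-134 + 64} = - 80 \cdot 9 \sqrt{11} + \frac{1}{-134 + 64} = - 720 \sqrt{11} + \frac{1}{-70} = - 720 \sqrt{11} - \frac{1}{70} = - \frac{1}{70} - 720 \sqrt{11}$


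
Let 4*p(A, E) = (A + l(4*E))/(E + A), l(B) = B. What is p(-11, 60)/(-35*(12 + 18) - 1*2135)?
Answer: -229/624260 ≈ -0.00036683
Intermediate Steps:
p(A, E) = (A + 4*E)/(4*(A + E)) (p(A, E) = ((A + 4*E)/(E + A))/4 = ((A + 4*E)/(A + E))/4 = (A + 4*E)/(4*(A + E)))
p(-11, 60)/(-35*(12 + 18) - 1*2135) = ((60 + (¼)*(-11))/(-11 + 60))/(-35*(12 + 18) - 1*2135) = ((60 - 11/4)/49)/(-35*30 - 2135) = ((1/49)*(229/4))/(-1050 - 2135) = (229/196)/(-3185) = (229/196)*(-1/3185) = -229/624260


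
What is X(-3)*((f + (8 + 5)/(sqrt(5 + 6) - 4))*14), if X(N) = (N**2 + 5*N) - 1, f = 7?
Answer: 1666/5 + 1274*sqrt(11)/5 ≈ 1178.3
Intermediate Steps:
X(N) = -1 + N**2 + 5*N
X(-3)*((f + (8 + 5)/(sqrt(5 + 6) - 4))*14) = (-1 + (-3)**2 + 5*(-3))*((7 + (8 + 5)/(sqrt(5 + 6) - 4))*14) = (-1 + 9 - 15)*((7 + 13/(sqrt(11) - 4))*14) = -7*(7 + 13/(-4 + sqrt(11)))*14 = -7*(98 + 182/(-4 + sqrt(11))) = -686 - 1274/(-4 + sqrt(11))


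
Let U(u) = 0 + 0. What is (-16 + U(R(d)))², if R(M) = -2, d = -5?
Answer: 256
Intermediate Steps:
U(u) = 0
(-16 + U(R(d)))² = (-16 + 0)² = (-16)² = 256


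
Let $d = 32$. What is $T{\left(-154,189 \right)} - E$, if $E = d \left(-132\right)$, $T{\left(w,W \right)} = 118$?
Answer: $4342$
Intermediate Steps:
$E = -4224$ ($E = 32 \left(-132\right) = -4224$)
$T{\left(-154,189 \right)} - E = 118 - -4224 = 118 + 4224 = 4342$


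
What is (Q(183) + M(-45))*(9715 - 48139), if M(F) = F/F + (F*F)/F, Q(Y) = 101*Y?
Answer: -708500136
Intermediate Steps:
M(F) = 1 + F (M(F) = 1 + F**2/F = 1 + F)
(Q(183) + M(-45))*(9715 - 48139) = (101*183 + (1 - 45))*(9715 - 48139) = (18483 - 44)*(-38424) = 18439*(-38424) = -708500136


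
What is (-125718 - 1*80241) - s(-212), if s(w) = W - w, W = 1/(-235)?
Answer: -48450184/235 ≈ -2.0617e+5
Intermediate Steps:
W = -1/235 ≈ -0.0042553
s(w) = -1/235 - w
(-125718 - 1*80241) - s(-212) = (-125718 - 1*80241) - (-1/235 - 1*(-212)) = (-125718 - 80241) - (-1/235 + 212) = -205959 - 1*49819/235 = -205959 - 49819/235 = -48450184/235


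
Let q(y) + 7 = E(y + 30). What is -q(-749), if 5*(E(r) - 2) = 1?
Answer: 24/5 ≈ 4.8000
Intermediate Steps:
E(r) = 11/5 (E(r) = 2 + (1/5)*1 = 2 + 1/5 = 11/5)
q(y) = -24/5 (q(y) = -7 + 11/5 = -24/5)
-q(-749) = -1*(-24/5) = 24/5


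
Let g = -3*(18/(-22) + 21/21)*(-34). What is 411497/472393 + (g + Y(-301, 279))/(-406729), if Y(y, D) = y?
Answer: 1842513121494/2113495257467 ≈ 0.87179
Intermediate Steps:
g = 204/11 (g = -3*(18*(-1/22) + 21*(1/21))*(-34) = -3*(-9/11 + 1)*(-34) = -3*2/11*(-34) = -6/11*(-34) = 204/11 ≈ 18.545)
411497/472393 + (g + Y(-301, 279))/(-406729) = 411497/472393 + (204/11 - 301)/(-406729) = 411497*(1/472393) - 3107/11*(-1/406729) = 411497/472393 + 3107/4474019 = 1842513121494/2113495257467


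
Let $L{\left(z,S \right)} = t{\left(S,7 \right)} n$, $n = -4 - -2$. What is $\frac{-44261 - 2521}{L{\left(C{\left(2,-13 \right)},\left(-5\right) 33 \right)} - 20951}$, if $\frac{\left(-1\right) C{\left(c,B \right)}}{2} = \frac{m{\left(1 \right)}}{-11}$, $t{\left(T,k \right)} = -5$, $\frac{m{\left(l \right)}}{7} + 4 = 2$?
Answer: $\frac{46782}{20941} \approx 2.234$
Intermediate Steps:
$m{\left(l \right)} = -14$ ($m{\left(l \right)} = -28 + 7 \cdot 2 = -28 + 14 = -14$)
$n = -2$ ($n = -4 + 2 = -2$)
$C{\left(c,B \right)} = - \frac{28}{11}$ ($C{\left(c,B \right)} = - 2 \left(- \frac{14}{-11}\right) = - 2 \left(\left(-14\right) \left(- \frac{1}{11}\right)\right) = \left(-2\right) \frac{14}{11} = - \frac{28}{11}$)
$L{\left(z,S \right)} = 10$ ($L{\left(z,S \right)} = \left(-5\right) \left(-2\right) = 10$)
$\frac{-44261 - 2521}{L{\left(C{\left(2,-13 \right)},\left(-5\right) 33 \right)} - 20951} = \frac{-44261 - 2521}{10 - 20951} = - \frac{46782}{-20941} = \left(-46782\right) \left(- \frac{1}{20941}\right) = \frac{46782}{20941}$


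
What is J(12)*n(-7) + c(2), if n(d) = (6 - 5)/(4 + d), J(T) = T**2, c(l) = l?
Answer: -46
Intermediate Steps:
n(d) = 1/(4 + d)
J(12)*n(-7) + c(2) = 12**2/(4 - 7) + 2 = 144/(-3) + 2 = 144*(-1/3) + 2 = -48 + 2 = -46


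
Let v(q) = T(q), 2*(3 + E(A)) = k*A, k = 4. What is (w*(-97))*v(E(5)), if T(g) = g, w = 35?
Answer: -23765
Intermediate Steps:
E(A) = -3 + 2*A (E(A) = -3 + (4*A)/2 = -3 + 2*A)
v(q) = q
(w*(-97))*v(E(5)) = (35*(-97))*(-3 + 2*5) = -3395*(-3 + 10) = -3395*7 = -23765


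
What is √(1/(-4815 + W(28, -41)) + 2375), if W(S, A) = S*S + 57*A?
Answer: √6019351602/1592 ≈ 48.734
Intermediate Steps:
W(S, A) = S² + 57*A
√(1/(-4815 + W(28, -41)) + 2375) = √(1/(-4815 + (28² + 57*(-41))) + 2375) = √(1/(-4815 + (784 - 2337)) + 2375) = √(1/(-4815 - 1553) + 2375) = √(1/(-6368) + 2375) = √(-1/6368 + 2375) = √(15123999/6368) = √6019351602/1592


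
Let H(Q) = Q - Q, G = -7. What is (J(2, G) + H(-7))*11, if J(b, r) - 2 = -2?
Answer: 0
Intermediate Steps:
J(b, r) = 0 (J(b, r) = 2 - 2 = 0)
H(Q) = 0
(J(2, G) + H(-7))*11 = (0 + 0)*11 = 0*11 = 0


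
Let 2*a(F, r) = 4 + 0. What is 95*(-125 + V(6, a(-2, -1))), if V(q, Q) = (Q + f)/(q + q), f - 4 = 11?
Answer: -140885/12 ≈ -11740.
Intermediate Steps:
f = 15 (f = 4 + 11 = 15)
a(F, r) = 2 (a(F, r) = (4 + 0)/2 = (½)*4 = 2)
V(q, Q) = (15 + Q)/(2*q) (V(q, Q) = (Q + 15)/(q + q) = (15 + Q)/((2*q)) = (15 + Q)*(1/(2*q)) = (15 + Q)/(2*q))
95*(-125 + V(6, a(-2, -1))) = 95*(-125 + (½)*(15 + 2)/6) = 95*(-125 + (½)*(⅙)*17) = 95*(-125 + 17/12) = 95*(-1483/12) = -140885/12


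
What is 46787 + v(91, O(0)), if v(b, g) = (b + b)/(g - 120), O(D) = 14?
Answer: 2479620/53 ≈ 46785.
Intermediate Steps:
v(b, g) = 2*b/(-120 + g) (v(b, g) = (2*b)/(-120 + g) = 2*b/(-120 + g))
46787 + v(91, O(0)) = 46787 + 2*91/(-120 + 14) = 46787 + 2*91/(-106) = 46787 + 2*91*(-1/106) = 46787 - 91/53 = 2479620/53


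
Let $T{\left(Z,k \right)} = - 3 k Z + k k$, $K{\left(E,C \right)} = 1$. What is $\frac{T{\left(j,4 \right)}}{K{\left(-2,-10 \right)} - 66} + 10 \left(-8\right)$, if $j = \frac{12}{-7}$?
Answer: $- \frac{36656}{455} \approx -80.563$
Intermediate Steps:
$j = - \frac{12}{7}$ ($j = 12 \left(- \frac{1}{7}\right) = - \frac{12}{7} \approx -1.7143$)
$T{\left(Z,k \right)} = k^{2} - 3 Z k$ ($T{\left(Z,k \right)} = - 3 Z k + k^{2} = k^{2} - 3 Z k$)
$\frac{T{\left(j,4 \right)}}{K{\left(-2,-10 \right)} - 66} + 10 \left(-8\right) = \frac{4 \left(4 - - \frac{36}{7}\right)}{1 - 66} + 10 \left(-8\right) = \frac{4 \left(4 + \frac{36}{7}\right)}{-65} - 80 = - \frac{4 \cdot \frac{64}{7}}{65} - 80 = \left(- \frac{1}{65}\right) \frac{256}{7} - 80 = - \frac{256}{455} - 80 = - \frac{36656}{455}$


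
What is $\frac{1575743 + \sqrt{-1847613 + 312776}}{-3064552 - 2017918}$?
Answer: $- \frac{1575743}{5082470} - \frac{i \sqrt{1534837}}{5082470} \approx -0.31003 - 0.00024376 i$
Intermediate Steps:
$\frac{1575743 + \sqrt{-1847613 + 312776}}{-3064552 - 2017918} = \frac{1575743 + \sqrt{-1534837}}{-5082470} = \left(1575743 + i \sqrt{1534837}\right) \left(- \frac{1}{5082470}\right) = - \frac{1575743}{5082470} - \frac{i \sqrt{1534837}}{5082470}$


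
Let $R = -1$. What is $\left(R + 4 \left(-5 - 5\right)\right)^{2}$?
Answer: $1681$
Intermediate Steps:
$\left(R + 4 \left(-5 - 5\right)\right)^{2} = \left(-1 + 4 \left(-5 - 5\right)\right)^{2} = \left(-1 + 4 \left(-10\right)\right)^{2} = \left(-1 - 40\right)^{2} = \left(-41\right)^{2} = 1681$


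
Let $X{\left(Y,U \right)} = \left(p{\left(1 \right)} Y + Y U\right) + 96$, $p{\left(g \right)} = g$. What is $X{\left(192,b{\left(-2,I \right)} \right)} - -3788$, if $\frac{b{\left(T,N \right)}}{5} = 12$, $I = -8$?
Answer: $15596$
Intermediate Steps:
$b{\left(T,N \right)} = 60$ ($b{\left(T,N \right)} = 5 \cdot 12 = 60$)
$X{\left(Y,U \right)} = 96 + Y + U Y$ ($X{\left(Y,U \right)} = \left(1 Y + Y U\right) + 96 = \left(Y + U Y\right) + 96 = 96 + Y + U Y$)
$X{\left(192,b{\left(-2,I \right)} \right)} - -3788 = \left(96 + 192 + 60 \cdot 192\right) - -3788 = \left(96 + 192 + 11520\right) + 3788 = 11808 + 3788 = 15596$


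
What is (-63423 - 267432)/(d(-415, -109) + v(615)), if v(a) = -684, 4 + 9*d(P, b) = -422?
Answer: 992565/2194 ≈ 452.40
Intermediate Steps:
d(P, b) = -142/3 (d(P, b) = -4/9 + (⅑)*(-422) = -4/9 - 422/9 = -142/3)
(-63423 - 267432)/(d(-415, -109) + v(615)) = (-63423 - 267432)/(-142/3 - 684) = -330855/(-2194/3) = -330855*(-3/2194) = 992565/2194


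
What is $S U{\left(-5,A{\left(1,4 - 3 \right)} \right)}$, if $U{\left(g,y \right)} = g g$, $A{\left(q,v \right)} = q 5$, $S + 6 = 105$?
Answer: $2475$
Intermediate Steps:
$S = 99$ ($S = -6 + 105 = 99$)
$A{\left(q,v \right)} = 5 q$
$U{\left(g,y \right)} = g^{2}$
$S U{\left(-5,A{\left(1,4 - 3 \right)} \right)} = 99 \left(-5\right)^{2} = 99 \cdot 25 = 2475$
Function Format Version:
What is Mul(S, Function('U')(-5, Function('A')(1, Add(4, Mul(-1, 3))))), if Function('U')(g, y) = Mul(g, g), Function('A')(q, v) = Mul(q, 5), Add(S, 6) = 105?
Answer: 2475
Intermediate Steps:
S = 99 (S = Add(-6, 105) = 99)
Function('A')(q, v) = Mul(5, q)
Function('U')(g, y) = Pow(g, 2)
Mul(S, Function('U')(-5, Function('A')(1, Add(4, Mul(-1, 3))))) = Mul(99, Pow(-5, 2)) = Mul(99, 25) = 2475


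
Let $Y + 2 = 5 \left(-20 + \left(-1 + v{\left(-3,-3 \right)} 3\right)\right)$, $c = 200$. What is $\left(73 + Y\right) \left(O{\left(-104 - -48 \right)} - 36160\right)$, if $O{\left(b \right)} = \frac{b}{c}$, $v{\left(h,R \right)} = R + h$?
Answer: $\frac{112096868}{25} \approx 4.4839 \cdot 10^{6}$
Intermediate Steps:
$O{\left(b \right)} = \frac{b}{200}$
$Y = -197$ ($Y = -2 + 5 \left(-20 + \left(-1 + \left(-3 - 3\right) 3\right)\right) = -2 + 5 \left(-20 - 19\right) = -2 + 5 \left(-39\right) = -2 - 195 = -197$)
$\left(73 + Y\right) \left(O{\left(-104 - -48 \right)} - 36160\right) = \left(73 - 197\right) \left(\frac{-104 - -48}{200} - 36160\right) = - 124 \left(\frac{-104 + 48}{200} - 36160\right) = - 124 \left(\frac{1}{200} \left(-56\right) - 36160\right) = - 124 \left(- \frac{7}{25} - 36160\right) = \left(-124\right) \left(- \frac{904007}{25}\right) = \frac{112096868}{25}$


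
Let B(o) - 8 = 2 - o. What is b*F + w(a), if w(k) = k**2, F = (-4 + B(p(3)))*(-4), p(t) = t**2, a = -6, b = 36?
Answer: 468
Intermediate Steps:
B(o) = 10 - o (B(o) = 8 + (2 - o) = 10 - o)
F = 12 (F = (-4 + (10 - 1*3**2))*(-4) = (-4 + (10 - 1*9))*(-4) = (-4 + (10 - 9))*(-4) = (-4 + 1)*(-4) = -3*(-4) = 12)
b*F + w(a) = 36*12 + (-6)**2 = 432 + 36 = 468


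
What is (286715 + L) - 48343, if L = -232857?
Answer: 5515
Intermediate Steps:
(286715 + L) - 48343 = (286715 - 232857) - 48343 = 53858 - 48343 = 5515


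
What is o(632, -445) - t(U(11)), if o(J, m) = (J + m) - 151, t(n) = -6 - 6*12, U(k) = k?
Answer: 114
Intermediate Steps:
t(n) = -78 (t(n) = -6 - 72 = -78)
o(J, m) = -151 + J + m
o(632, -445) - t(U(11)) = (-151 + 632 - 445) - 1*(-78) = 36 + 78 = 114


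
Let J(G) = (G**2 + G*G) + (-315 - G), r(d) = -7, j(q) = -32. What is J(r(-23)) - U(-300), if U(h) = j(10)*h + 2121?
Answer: -11931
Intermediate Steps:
J(G) = -315 - G + 2*G**2 (J(G) = (G**2 + G**2) + (-315 - G) = 2*G**2 + (-315 - G) = -315 - G + 2*G**2)
U(h) = 2121 - 32*h (U(h) = -32*h + 2121 = 2121 - 32*h)
J(r(-23)) - U(-300) = (-315 - 1*(-7) + 2*(-7)**2) - (2121 - 32*(-300)) = (-315 + 7 + 2*49) - (2121 + 9600) = (-315 + 7 + 98) - 1*11721 = -210 - 11721 = -11931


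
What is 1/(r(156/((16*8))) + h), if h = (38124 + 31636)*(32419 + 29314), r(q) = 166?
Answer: 1/4306494246 ≈ 2.3221e-10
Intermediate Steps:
h = 4306494080 (h = 69760*61733 = 4306494080)
1/(r(156/((16*8))) + h) = 1/(166 + 4306494080) = 1/4306494246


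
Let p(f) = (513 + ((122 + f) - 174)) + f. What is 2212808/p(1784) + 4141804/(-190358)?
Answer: 202269188474/383476191 ≈ 527.46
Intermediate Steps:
p(f) = 461 + 2*f (p(f) = (513 + (-52 + f)) + f = (461 + f) + f = 461 + 2*f)
2212808/p(1784) + 4141804/(-190358) = 2212808/(461 + 2*1784) + 4141804/(-190358) = 2212808/(461 + 3568) + 4141804*(-1/190358) = 2212808/4029 - 2070902/95179 = 202269188474/383476191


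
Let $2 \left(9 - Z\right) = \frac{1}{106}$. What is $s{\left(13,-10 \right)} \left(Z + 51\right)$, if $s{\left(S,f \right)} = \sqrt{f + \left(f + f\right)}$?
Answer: $\frac{12719 i \sqrt{30}}{212} \approx 328.61 i$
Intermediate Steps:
$s{\left(S,f \right)} = \sqrt{3} \sqrt{f}$ ($s{\left(S,f \right)} = \sqrt{f + 2 f} = \sqrt{3 f} = \sqrt{3} \sqrt{f}$)
$Z = \frac{1907}{212}$ ($Z = 9 - \frac{1}{2 \cdot 106} = 9 - \frac{1}{212} = \frac{1907}{212} \approx 8.9953$)
$s{\left(13,-10 \right)} \left(Z + 51\right) = \sqrt{3} \sqrt{-10} \left(\frac{1907}{212} + 51\right) = \sqrt{3} i \sqrt{10} \cdot \frac{12719}{212} = i \sqrt{30} \cdot \frac{12719}{212} = \frac{12719 i \sqrt{30}}{212}$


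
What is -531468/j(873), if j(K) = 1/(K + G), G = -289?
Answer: -310377312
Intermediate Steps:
j(K) = 1/(-289 + K) (j(K) = 1/(K - 289) = 1/(-289 + K))
-531468/j(873) = -531468/(1/(-289 + 873)) = -531468/(1/584) = -531468/1/584 = -531468*584 = -310377312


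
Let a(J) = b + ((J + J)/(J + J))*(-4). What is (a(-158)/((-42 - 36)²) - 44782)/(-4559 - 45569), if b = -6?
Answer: 136226849/152489376 ≈ 0.89335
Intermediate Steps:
a(J) = -10 (a(J) = -6 + ((J + J)/(J + J))*(-4) = -6 + ((2*J)/((2*J)))*(-4) = -6 + ((2*J)*(1/(2*J)))*(-4) = -6 + 1*(-4) = -6 - 4 = -10)
(a(-158)/((-42 - 36)²) - 44782)/(-4559 - 45569) = (-10/(-42 - 36)² - 44782)/(-4559 - 45569) = (-10/((-78)²) - 44782)/(-50128) = (-10/6084 - 44782)*(-1/50128) = (-10*1/6084 - 44782)*(-1/50128) = (-5/3042 - 44782)*(-1/50128) = -136226849/3042*(-1/50128) = 136226849/152489376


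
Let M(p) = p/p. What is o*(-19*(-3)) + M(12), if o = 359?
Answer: 20464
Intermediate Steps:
M(p) = 1
o*(-19*(-3)) + M(12) = 359*(-19*(-3)) + 1 = 359*57 + 1 = 20463 + 1 = 20464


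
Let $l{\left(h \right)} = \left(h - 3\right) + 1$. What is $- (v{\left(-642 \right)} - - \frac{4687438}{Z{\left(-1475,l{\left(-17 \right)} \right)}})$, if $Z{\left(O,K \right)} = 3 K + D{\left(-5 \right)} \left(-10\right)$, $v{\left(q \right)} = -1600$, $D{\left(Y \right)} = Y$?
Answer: $671234$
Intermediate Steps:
$l{\left(h \right)} = -2 + h$ ($l{\left(h \right)} = \left(-3 + h\right) + 1 = -2 + h$)
$Z{\left(O,K \right)} = 50 + 3 K$ ($Z{\left(O,K \right)} = 3 K - -50 = 3 K + 50 = 50 + 3 K$)
$- (v{\left(-642 \right)} - - \frac{4687438}{Z{\left(-1475,l{\left(-17 \right)} \right)}}) = - (-1600 - - \frac{4687438}{50 + 3 \left(-2 - 17\right)}) = - (-1600 - - \frac{4687438}{50 + 3 \left(-19\right)}) = - (-1600 - - \frac{4687438}{50 - 57}) = - (-1600 - - \frac{4687438}{-7}) = - (-1600 - \left(-4687438\right) \left(- \frac{1}{7}\right)) = - (-1600 - 669634) = \left(-1\right) \left(-671234\right) = 671234$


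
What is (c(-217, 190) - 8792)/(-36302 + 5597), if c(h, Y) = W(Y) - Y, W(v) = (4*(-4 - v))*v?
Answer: 156422/30705 ≈ 5.0944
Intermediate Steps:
W(v) = v*(-16 - 4*v) (W(v) = (-16 - 4*v)*v = v*(-16 - 4*v))
c(h, Y) = -Y - 4*Y*(4 + Y) (c(h, Y) = -4*Y*(4 + Y) - Y = -Y - 4*Y*(4 + Y))
(c(-217, 190) - 8792)/(-36302 + 5597) = (190*(-17 - 4*190) - 8792)/(-36302 + 5597) = (190*(-17 - 760) - 8792)/(-30705) = (190*(-777) - 8792)*(-1/30705) = (-147630 - 8792)*(-1/30705) = -156422*(-1/30705) = 156422/30705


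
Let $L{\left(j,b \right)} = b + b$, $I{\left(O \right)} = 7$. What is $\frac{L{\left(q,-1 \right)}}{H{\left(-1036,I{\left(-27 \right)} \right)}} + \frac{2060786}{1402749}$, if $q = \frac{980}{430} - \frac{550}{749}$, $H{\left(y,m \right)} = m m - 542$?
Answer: $\frac{1018772996}{691555257} \approx 1.4732$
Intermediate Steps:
$H{\left(y,m \right)} = -542 + m^{2}$ ($H{\left(y,m \right)} = m^{2} - 542 = -542 + m^{2}$)
$q = \frac{49752}{32207}$ ($q = 980 \cdot \frac{1}{430} - \frac{550}{749} = \frac{98}{43} - \frac{550}{749} = \frac{49752}{32207} \approx 1.5448$)
$L{\left(j,b \right)} = 2 b$
$\frac{L{\left(q,-1 \right)}}{H{\left(-1036,I{\left(-27 \right)} \right)}} + \frac{2060786}{1402749} = \frac{2 \left(-1\right)}{-542 + 7^{2}} + \frac{2060786}{1402749} = - \frac{2}{-542 + 49} + 2060786 \cdot \frac{1}{1402749} = - \frac{2}{-493} + \frac{2060786}{1402749} = \left(-2\right) \left(- \frac{1}{493}\right) + \frac{2060786}{1402749} = \frac{2}{493} + \frac{2060786}{1402749} = \frac{1018772996}{691555257}$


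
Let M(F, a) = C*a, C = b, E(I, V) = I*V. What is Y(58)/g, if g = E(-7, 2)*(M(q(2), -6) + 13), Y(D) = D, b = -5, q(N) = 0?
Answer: -29/301 ≈ -0.096346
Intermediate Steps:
C = -5
M(F, a) = -5*a
g = -602 (g = (-7*2)*(-5*(-6) + 13) = -14*(30 + 13) = -14*43 = -602)
Y(58)/g = 58/(-602) = 58*(-1/602) = -29/301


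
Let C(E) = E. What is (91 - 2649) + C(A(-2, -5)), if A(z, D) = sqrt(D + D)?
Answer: -2558 + I*sqrt(10) ≈ -2558.0 + 3.1623*I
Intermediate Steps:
A(z, D) = sqrt(2)*sqrt(D) (A(z, D) = sqrt(2*D) = sqrt(2)*sqrt(D))
(91 - 2649) + C(A(-2, -5)) = (91 - 2649) + sqrt(2)*sqrt(-5) = -2558 + sqrt(2)*(I*sqrt(5)) = -2558 + I*sqrt(10)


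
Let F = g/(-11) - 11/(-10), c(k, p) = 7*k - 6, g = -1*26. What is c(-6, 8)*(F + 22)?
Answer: -67224/55 ≈ -1222.3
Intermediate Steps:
g = -26
c(k, p) = -6 + 7*k
F = 381/110 (F = -26/(-11) - 11/(-10) = -26*(-1/11) - 11*(-⅒) = 26/11 + 11/10 = 381/110 ≈ 3.4636)
c(-6, 8)*(F + 22) = (-6 + 7*(-6))*(381/110 + 22) = (-6 - 42)*(2801/110) = -48*2801/110 = -67224/55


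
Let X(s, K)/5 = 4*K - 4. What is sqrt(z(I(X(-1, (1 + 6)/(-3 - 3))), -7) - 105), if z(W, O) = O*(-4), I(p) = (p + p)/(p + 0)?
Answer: I*sqrt(77) ≈ 8.775*I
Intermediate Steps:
X(s, K) = -20 + 20*K (X(s, K) = 5*(4*K - 4) = 5*(-4 + 4*K) = -20 + 20*K)
I(p) = 2 (I(p) = (2*p)/p = 2)
z(W, O) = -4*O
sqrt(z(I(X(-1, (1 + 6)/(-3 - 3))), -7) - 105) = sqrt(-4*(-7) - 105) = sqrt(28 - 105) = sqrt(-77) = I*sqrt(77)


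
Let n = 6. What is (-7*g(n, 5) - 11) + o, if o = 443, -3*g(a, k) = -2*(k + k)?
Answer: 1156/3 ≈ 385.33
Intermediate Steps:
g(a, k) = 4*k/3 (g(a, k) = -(-2)*(k + k)/3 = -(-2)*2*k/3 = -(-4)*k/3 = 4*k/3)
(-7*g(n, 5) - 11) + o = (-28*5/3 - 11) + 443 = (-7*20/3 - 11) + 443 = (-140/3 - 11) + 443 = -173/3 + 443 = 1156/3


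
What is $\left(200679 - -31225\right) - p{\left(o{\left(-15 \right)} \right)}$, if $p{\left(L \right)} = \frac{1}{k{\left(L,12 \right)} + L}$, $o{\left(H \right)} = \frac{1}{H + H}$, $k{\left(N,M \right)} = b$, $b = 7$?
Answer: $\frac{48467906}{209} \approx 2.319 \cdot 10^{5}$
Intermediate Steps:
$k{\left(N,M \right)} = 7$
$o{\left(H \right)} = \frac{1}{2 H}$
$p{\left(L \right)} = \frac{1}{7 + L}$
$\left(200679 - -31225\right) - p{\left(o{\left(-15 \right)} \right)} = \left(200679 - -31225\right) - \frac{1}{7 + \frac{1}{2 \left(-15\right)}} = \left(200679 + 31225\right) - \frac{1}{7 + \frac{1}{2} \left(- \frac{1}{15}\right)} = 231904 - \frac{1}{7 - \frac{1}{30}} = 231904 - \frac{1}{\frac{209}{30}} = 231904 - \frac{30}{209} = \frac{48467906}{209}$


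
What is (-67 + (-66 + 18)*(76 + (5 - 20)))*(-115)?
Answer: 344425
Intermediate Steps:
(-67 + (-66 + 18)*(76 + (5 - 20)))*(-115) = (-67 - 48*(76 - 15))*(-115) = (-67 - 48*61)*(-115) = (-67 - 2928)*(-115) = -2995*(-115) = 344425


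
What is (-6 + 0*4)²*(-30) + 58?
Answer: -1022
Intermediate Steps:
(-6 + 0*4)²*(-30) + 58 = (-6 + 0)²*(-30) + 58 = (-6)²*(-30) + 58 = 36*(-30) + 58 = -1080 + 58 = -1022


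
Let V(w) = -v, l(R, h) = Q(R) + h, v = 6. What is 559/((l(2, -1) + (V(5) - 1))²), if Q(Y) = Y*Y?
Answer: 559/16 ≈ 34.938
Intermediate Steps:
Q(Y) = Y²
l(R, h) = h + R² (l(R, h) = R² + h = h + R²)
V(w) = -6 (V(w) = -1*6 = -6)
559/((l(2, -1) + (V(5) - 1))²) = 559/(((-1 + 2²) + (-6 - 1))²) = 559/(((-1 + 4) - 7)²) = 559/((3 - 7)²) = 559/((-4)²) = 559/16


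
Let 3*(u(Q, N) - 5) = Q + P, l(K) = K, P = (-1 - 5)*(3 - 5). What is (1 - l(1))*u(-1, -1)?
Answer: 0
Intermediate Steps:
P = 12 (P = -6*(-2) = 12)
u(Q, N) = 9 + Q/3 (u(Q, N) = 5 + (Q + 12)/3 = 5 + (12 + Q)/3 = 5 + (4 + Q/3) = 9 + Q/3)
(1 - l(1))*u(-1, -1) = (1 - 1*1)*(9 + (⅓)*(-1)) = (1 - 1)*(9 - ⅓) = 0*(26/3) = 0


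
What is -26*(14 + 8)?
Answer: -572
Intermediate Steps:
-26*(14 + 8) = -26*22 = -572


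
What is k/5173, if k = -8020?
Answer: -8020/5173 ≈ -1.5504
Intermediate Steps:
k/5173 = -8020/5173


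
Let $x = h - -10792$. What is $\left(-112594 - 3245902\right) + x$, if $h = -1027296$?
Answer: $-4375000$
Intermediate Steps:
$x = -1016504$ ($x = -1027296 - -10792 = -1027296 + 10792 = -1016504$)
$\left(-112594 - 3245902\right) + x = \left(-112594 - 3245902\right) - 1016504 = -3358496 - 1016504 = -4375000$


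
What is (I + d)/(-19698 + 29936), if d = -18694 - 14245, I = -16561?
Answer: -24750/5119 ≈ -4.8349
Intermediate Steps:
d = -32939
(I + d)/(-19698 + 29936) = (-16561 - 32939)/(-19698 + 29936) = -49500/10238 = -49500*1/10238 = -24750/5119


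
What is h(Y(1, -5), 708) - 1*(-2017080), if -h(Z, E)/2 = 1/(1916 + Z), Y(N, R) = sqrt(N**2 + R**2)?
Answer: 3702380594284/1835515 + sqrt(26)/1835515 ≈ 2.0171e+6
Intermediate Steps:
h(Z, E) = -2/(1916 + Z)
h(Y(1, -5), 708) - 1*(-2017080) = -2/(1916 + sqrt(1**2 + (-5)**2)) - 1*(-2017080) = -2/(1916 + sqrt(1 + 25)) + 2017080 = -2/(1916 + sqrt(26)) + 2017080 = 2017080 - 2/(1916 + sqrt(26))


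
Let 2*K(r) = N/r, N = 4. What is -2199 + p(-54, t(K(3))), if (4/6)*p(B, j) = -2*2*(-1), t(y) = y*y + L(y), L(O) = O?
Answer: -2193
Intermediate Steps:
K(r) = 2/r (K(r) = (4/r)/2 = 2/r)
t(y) = y + y² (t(y) = y*y + y = y² + y = y + y²)
p(B, j) = 6 (p(B, j) = 3*(-2*2*(-1))/2 = 3*(-4*(-1))/2 = (3/2)*4 = 6)
-2199 + p(-54, t(K(3))) = -2199 + 6 = -2193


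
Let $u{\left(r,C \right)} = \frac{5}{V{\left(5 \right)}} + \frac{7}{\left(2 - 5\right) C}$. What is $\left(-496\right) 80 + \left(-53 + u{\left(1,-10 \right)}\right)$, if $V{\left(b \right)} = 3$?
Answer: $- \frac{397311}{10} \approx -39731.0$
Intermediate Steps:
$u{\left(r,C \right)} = \frac{5}{3} - \frac{7}{3 C}$ ($u{\left(r,C \right)} = \frac{5}{3} + \frac{7}{\left(2 - 5\right) C} = 5 \cdot \frac{1}{3} + \frac{7}{\left(-3\right) C} = \frac{5}{3} + 7 \left(- \frac{1}{3 C}\right) = \frac{5}{3} - \frac{7}{3 C}$)
$\left(-496\right) 80 + \left(-53 + u{\left(1,-10 \right)}\right) = \left(-496\right) 80 - \left(53 - \frac{-7 + 5 \left(-10\right)}{3 \left(-10\right)}\right) = -39680 - \left(53 + \frac{-7 - 50}{30}\right) = -39680 - \left(53 + \frac{1}{30} \left(-57\right)\right) = -39680 + \left(-53 + \frac{19}{10}\right) = -39680 - \frac{511}{10} = - \frac{397311}{10}$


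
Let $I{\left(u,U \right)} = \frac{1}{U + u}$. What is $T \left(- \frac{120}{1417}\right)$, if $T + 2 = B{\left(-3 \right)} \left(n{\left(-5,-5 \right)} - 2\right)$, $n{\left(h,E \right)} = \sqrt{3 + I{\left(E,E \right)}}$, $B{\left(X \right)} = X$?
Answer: $- \frac{480}{1417} + \frac{36 \sqrt{290}}{1417} \approx 0.093901$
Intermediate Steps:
$n{\left(h,E \right)} = \sqrt{3 + \frac{1}{2 E}}$ ($n{\left(h,E \right)} = \sqrt{3 + \frac{1}{E + E}} = \sqrt{3 + \frac{1}{2 E}}$)
$T = 4 - \frac{3 \sqrt{290}}{10}$ ($T = -2 - 3 \left(\frac{\sqrt{12 + \frac{2}{-5}}}{2} - 2\right) = -2 - 3 \left(\frac{\sqrt{12 + 2 \left(- \frac{1}{5}\right)}}{2} - 2\right) = -2 - 3 \left(\frac{\sqrt{12 - \frac{2}{5}}}{2} - 2\right) = -2 - 3 \left(\frac{\sqrt{\frac{58}{5}}}{2} - 2\right) = -2 - 3 \left(\frac{\frac{1}{5} \sqrt{290}}{2} - 2\right) = -2 - 3 \left(\frac{\sqrt{290}}{10} - 2\right) = -2 - 3 \left(-2 + \frac{\sqrt{290}}{10}\right) = -2 + \left(6 - \frac{3 \sqrt{290}}{10}\right) = 4 - \frac{3 \sqrt{290}}{10} \approx -1.1088$)
$T \left(- \frac{120}{1417}\right) = \left(4 - \frac{3 \sqrt{290}}{10}\right) \left(- \frac{120}{1417}\right) = - \frac{480}{1417} + \frac{36 \sqrt{290}}{1417}$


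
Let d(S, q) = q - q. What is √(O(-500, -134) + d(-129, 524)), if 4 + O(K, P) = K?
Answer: 6*I*√14 ≈ 22.45*I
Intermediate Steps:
d(S, q) = 0
O(K, P) = -4 + K
√(O(-500, -134) + d(-129, 524)) = √((-4 - 500) + 0) = √(-504 + 0) = √(-504) = 6*I*√14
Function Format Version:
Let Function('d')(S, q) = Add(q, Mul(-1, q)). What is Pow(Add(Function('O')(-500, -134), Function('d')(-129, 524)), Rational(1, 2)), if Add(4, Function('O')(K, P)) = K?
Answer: Mul(6, I, Pow(14, Rational(1, 2))) ≈ Mul(22.450, I)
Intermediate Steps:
Function('d')(S, q) = 0
Function('O')(K, P) = Add(-4, K)
Pow(Add(Function('O')(-500, -134), Function('d')(-129, 524)), Rational(1, 2)) = Pow(Add(Add(-4, -500), 0), Rational(1, 2)) = Pow(Add(-504, 0), Rational(1, 2)) = Pow(-504, Rational(1, 2)) = Mul(6, I, Pow(14, Rational(1, 2)))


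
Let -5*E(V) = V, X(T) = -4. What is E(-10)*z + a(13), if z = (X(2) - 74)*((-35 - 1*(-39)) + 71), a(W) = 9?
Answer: -11691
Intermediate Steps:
z = -5850 (z = (-4 - 74)*((-35 - 1*(-39)) + 71) = -78*((-35 + 39) + 71) = -78*(4 + 71) = -78*75 = -5850)
E(V) = -V/5
E(-10)*z + a(13) = -1/5*(-10)*(-5850) + 9 = 2*(-5850) + 9 = -11700 + 9 = -11691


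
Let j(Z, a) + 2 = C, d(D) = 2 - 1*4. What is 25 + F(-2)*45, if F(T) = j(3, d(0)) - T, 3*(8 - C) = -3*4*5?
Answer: 1285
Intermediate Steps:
d(D) = -2 (d(D) = 2 - 4 = -2)
C = 28 (C = 8 - (-3*4)*5/3 = 8 - (-4)*5 = 8 - 1/3*(-60) = 8 + 20 = 28)
j(Z, a) = 26 (j(Z, a) = -2 + 28 = 26)
F(T) = 26 - T
25 + F(-2)*45 = 25 + (26 - 1*(-2))*45 = 25 + (26 + 2)*45 = 25 + 28*45 = 25 + 1260 = 1285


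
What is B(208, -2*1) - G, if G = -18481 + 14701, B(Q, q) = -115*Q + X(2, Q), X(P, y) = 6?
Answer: -20134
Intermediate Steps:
B(Q, q) = 6 - 115*Q (B(Q, q) = -115*Q + 6 = 6 - 115*Q)
G = -3780
B(208, -2*1) - G = (6 - 115*208) - 1*(-3780) = (6 - 23920) + 3780 = -23914 + 3780 = -20134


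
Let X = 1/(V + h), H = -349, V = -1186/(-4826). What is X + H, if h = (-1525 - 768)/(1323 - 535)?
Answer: -1769839469/5065725 ≈ -349.38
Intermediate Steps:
V = 593/2413 (V = -1186*(-1/4826) = 593/2413 ≈ 0.24575)
h = -2293/788 ≈ -2.9099
X = -1901444/5065725 (X = 1/(593/2413 - 2293/788) = 1/(-5065725/1901444) = -1901444/5065725 ≈ -0.37535)
X + H = -1901444/5065725 - 349 = -1769839469/5065725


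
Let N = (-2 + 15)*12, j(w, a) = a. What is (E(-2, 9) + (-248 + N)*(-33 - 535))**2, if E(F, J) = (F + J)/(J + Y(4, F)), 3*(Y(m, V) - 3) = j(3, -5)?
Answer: 2624260681849/961 ≈ 2.7308e+9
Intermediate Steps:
N = 156 (N = 13*12 = 156)
Y(m, V) = 4/3 (Y(m, V) = 3 + (1/3)*(-5) = 3 - 5/3 = 4/3)
E(F, J) = (F + J)/(4/3 + J) (E(F, J) = (F + J)/(J + 4/3) = (F + J)/(4/3 + J))
(E(-2, 9) + (-248 + N)*(-33 - 535))**2 = (3*(-2 + 9)/(4 + 3*9) + (-248 + 156)*(-33 - 535))**2 = (3*7/(4 + 27) - 92*(-568))**2 = (3*7/31 + 52256)**2 = (3*(1/31)*7 + 52256)**2 = (21/31 + 52256)**2 = (1619957/31)**2 = 2624260681849/961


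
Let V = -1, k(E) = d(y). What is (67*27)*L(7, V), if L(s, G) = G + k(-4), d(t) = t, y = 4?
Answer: 5427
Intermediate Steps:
k(E) = 4
L(s, G) = 4 + G (L(s, G) = G + 4 = 4 + G)
(67*27)*L(7, V) = (67*27)*(4 - 1) = 1809*3 = 5427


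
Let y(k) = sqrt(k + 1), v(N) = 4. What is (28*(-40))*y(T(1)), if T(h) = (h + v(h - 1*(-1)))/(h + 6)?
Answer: -320*sqrt(21) ≈ -1466.4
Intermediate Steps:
T(h) = (4 + h)/(6 + h) (T(h) = (h + 4)/(h + 6) = (4 + h)/(6 + h))
y(k) = sqrt(1 + k)
(28*(-40))*y(T(1)) = (28*(-40))*sqrt(1 + (4 + 1)/(6 + 1)) = -1120*sqrt(1 + 5/7) = -320*sqrt(21)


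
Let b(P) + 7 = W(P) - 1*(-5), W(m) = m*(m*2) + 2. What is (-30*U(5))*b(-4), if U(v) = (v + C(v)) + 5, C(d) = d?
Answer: -14400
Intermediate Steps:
U(v) = 5 + 2*v (U(v) = (v + v) + 5 = 2*v + 5 = 5 + 2*v)
W(m) = 2 + 2*m² (W(m) = m*(2*m) + 2 = 2*m² + 2 = 2 + 2*m²)
b(P) = 2*P² (b(P) = -7 + ((2 + 2*P²) - 1*(-5)) = -7 + ((2 + 2*P²) + 5) = -7 + (7 + 2*P²) = 2*P²)
(-30*U(5))*b(-4) = (-30*(5 + 2*5))*(2*(-4)²) = (-30*(5 + 10))*(2*16) = -30*15*32 = -450*32 = -14400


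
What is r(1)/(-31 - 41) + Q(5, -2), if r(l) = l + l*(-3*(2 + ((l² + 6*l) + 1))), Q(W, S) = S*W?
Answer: -691/72 ≈ -9.5972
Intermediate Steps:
r(l) = l + l*(-9 - 18*l - 3*l²) (r(l) = l + l*(-3*(2 + (1 + l² + 6*l))) = l + l*(-3*(3 + l² + 6*l)) = l + l*(-9 - 18*l - 3*l²))
r(1)/(-31 - 41) + Q(5, -2) = (-1*1*(8 + 3*1² + 18*1))/(-31 - 41) - 2*5 = (-1*1*(8 + 3*1 + 18))/(-72) - 10 = -(-1)*(8 + 3 + 18)/72 - 10 = -(-1)*29/72 - 10 = -1/72*(-29) - 10 = 29/72 - 10 = -691/72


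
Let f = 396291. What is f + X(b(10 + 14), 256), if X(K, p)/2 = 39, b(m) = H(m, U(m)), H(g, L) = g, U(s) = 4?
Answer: 396369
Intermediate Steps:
b(m) = m
X(K, p) = 78 (X(K, p) = 2*39 = 78)
f + X(b(10 + 14), 256) = 396291 + 78 = 396369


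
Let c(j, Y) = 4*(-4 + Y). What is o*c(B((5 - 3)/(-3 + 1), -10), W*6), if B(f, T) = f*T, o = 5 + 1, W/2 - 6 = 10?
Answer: 4512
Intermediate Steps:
W = 32 (W = 12 + 2*10 = 12 + 20 = 32)
o = 6
B(f, T) = T*f
c(j, Y) = -16 + 4*Y
o*c(B((5 - 3)/(-3 + 1), -10), W*6) = 6*(-16 + 4*(32*6)) = 6*(-16 + 4*192) = 6*(-16 + 768) = 6*752 = 4512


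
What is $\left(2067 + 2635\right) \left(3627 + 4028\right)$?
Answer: $35993810$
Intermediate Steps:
$\left(2067 + 2635\right) \left(3627 + 4028\right) = 4702 \cdot 7655 = 35993810$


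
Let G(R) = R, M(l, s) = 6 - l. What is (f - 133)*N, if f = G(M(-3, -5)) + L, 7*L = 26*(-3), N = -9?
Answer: 8514/7 ≈ 1216.3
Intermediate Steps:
L = -78/7 (L = (26*(-3))/7 = (1/7)*(-78) = -78/7 ≈ -11.143)
f = -15/7 (f = (6 - 1*(-3)) - 78/7 = (6 + 3) - 78/7 = 9 - 78/7 = -15/7 ≈ -2.1429)
(f - 133)*N = (-15/7 - 133)*(-9) = -946/7*(-9) = 8514/7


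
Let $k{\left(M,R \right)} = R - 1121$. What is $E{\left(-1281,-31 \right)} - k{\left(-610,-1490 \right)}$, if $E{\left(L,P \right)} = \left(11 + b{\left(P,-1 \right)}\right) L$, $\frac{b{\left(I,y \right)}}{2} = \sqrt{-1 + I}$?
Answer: $-11480 - 10248 i \sqrt{2} \approx -11480.0 - 14493.0 i$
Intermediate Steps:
$k{\left(M,R \right)} = -1121 + R$
$b{\left(I,y \right)} = 2 \sqrt{-1 + I}$
$E{\left(L,P \right)} = L \left(11 + 2 \sqrt{-1 + P}\right)$ ($E{\left(L,P \right)} = \left(11 + 2 \sqrt{-1 + P}\right) L = L \left(11 + 2 \sqrt{-1 + P}\right)$)
$E{\left(-1281,-31 \right)} - k{\left(-610,-1490 \right)} = - 1281 \left(11 + 2 \sqrt{-1 - 31}\right) - \left(-1121 - 1490\right) = - 1281 \left(11 + 2 \sqrt{-32}\right) - -2611 = - 1281 \left(11 + 2 \cdot 4 i \sqrt{2}\right) + 2611 = - 1281 \left(11 + 8 i \sqrt{2}\right) + 2611 = \left(-14091 - 10248 i \sqrt{2}\right) + 2611 = -11480 - 10248 i \sqrt{2}$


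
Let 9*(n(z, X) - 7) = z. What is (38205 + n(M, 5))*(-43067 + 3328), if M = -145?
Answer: -13660797857/9 ≈ -1.5179e+9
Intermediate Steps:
n(z, X) = 7 + z/9
(38205 + n(M, 5))*(-43067 + 3328) = (38205 + (7 + (1/9)*(-145)))*(-43067 + 3328) = (38205 + (7 - 145/9))*(-39739) = (38205 - 82/9)*(-39739) = (343763/9)*(-39739) = -13660797857/9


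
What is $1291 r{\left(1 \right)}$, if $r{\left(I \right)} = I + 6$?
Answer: $9037$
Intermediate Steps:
$r{\left(I \right)} = 6 + I$
$1291 r{\left(1 \right)} = 1291 \left(6 + 1\right) = 1291 \cdot 7 = 9037$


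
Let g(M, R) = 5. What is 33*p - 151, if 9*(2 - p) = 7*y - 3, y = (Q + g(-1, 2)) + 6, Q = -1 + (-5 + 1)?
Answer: -228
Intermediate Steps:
Q = -5 (Q = -1 - 4 = -5)
y = 6 (y = (-5 + 5) + 6 = 0 + 6 = 6)
p = -7/3 (p = 2 - (7*6 - 3)/9 = 2 - (42 - 3)/9 = 2 - ⅑*39 = 2 - 13/3 = -7/3 ≈ -2.3333)
33*p - 151 = 33*(-7/3) - 151 = -77 - 151 = -228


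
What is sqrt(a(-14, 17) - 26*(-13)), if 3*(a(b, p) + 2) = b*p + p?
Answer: sqrt(2361)/3 ≈ 16.197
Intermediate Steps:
a(b, p) = -2 + p/3 + b*p/3 (a(b, p) = -2 + (b*p + p)/3 = -2 + (p + b*p)/3 = -2 + (p/3 + b*p/3) = -2 + p/3 + b*p/3)
sqrt(a(-14, 17) - 26*(-13)) = sqrt((-2 + (1/3)*17 + (1/3)*(-14)*17) - 26*(-13)) = sqrt((-2 + 17/3 - 238/3) + 338) = sqrt(-227/3 + 338) = sqrt(787/3) = sqrt(2361)/3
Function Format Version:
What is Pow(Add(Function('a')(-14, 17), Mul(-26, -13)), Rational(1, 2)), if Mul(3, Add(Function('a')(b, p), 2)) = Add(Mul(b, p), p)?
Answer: Mul(Rational(1, 3), Pow(2361, Rational(1, 2))) ≈ 16.197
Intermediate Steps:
Function('a')(b, p) = Add(-2, Mul(Rational(1, 3), p), Mul(Rational(1, 3), b, p)) (Function('a')(b, p) = Add(-2, Mul(Rational(1, 3), Add(Mul(b, p), p))) = Add(-2, Mul(Rational(1, 3), Add(p, Mul(b, p)))) = Add(-2, Add(Mul(Rational(1, 3), p), Mul(Rational(1, 3), b, p))) = Add(-2, Mul(Rational(1, 3), p), Mul(Rational(1, 3), b, p)))
Pow(Add(Function('a')(-14, 17), Mul(-26, -13)), Rational(1, 2)) = Pow(Add(Add(-2, Mul(Rational(1, 3), 17), Mul(Rational(1, 3), -14, 17)), Mul(-26, -13)), Rational(1, 2)) = Pow(Add(Add(-2, Rational(17, 3), Rational(-238, 3)), 338), Rational(1, 2)) = Pow(Add(Rational(-227, 3), 338), Rational(1, 2)) = Pow(Rational(787, 3), Rational(1, 2)) = Mul(Rational(1, 3), Pow(2361, Rational(1, 2)))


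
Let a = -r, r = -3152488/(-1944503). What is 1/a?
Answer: -1944503/3152488 ≈ -0.61682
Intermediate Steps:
r = 3152488/1944503 (r = -3152488*(-1/1944503) = 3152488/1944503 ≈ 1.6212)
a = -3152488/1944503 (a = -1*3152488/1944503 = -3152488/1944503 ≈ -1.6212)
1/a = 1/(-3152488/1944503) = -1944503/3152488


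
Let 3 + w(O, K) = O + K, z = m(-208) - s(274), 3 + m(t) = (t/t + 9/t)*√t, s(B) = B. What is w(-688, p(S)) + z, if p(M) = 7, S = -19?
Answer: -961 + 199*I*√13/52 ≈ -961.0 + 13.798*I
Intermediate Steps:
m(t) = -3 + √t*(1 + 9/t) (m(t) = -3 + (t/t + 9/t)*√t = -3 + (1 + 9/t)*√t = -3 + √t*(1 + 9/t))
z = -277 + 199*I*√13/52 (z = (-3 + √(-208) + 9/√(-208)) - 1*274 = (-3 + 4*I*√13 + 9*(-I*√13/52)) - 274 = (-3 + 4*I*√13 - 9*I*√13/52) - 274 = (-3 + 199*I*√13/52) - 274 = -277 + 199*I*√13/52 ≈ -277.0 + 13.798*I)
w(O, K) = -3 + K + O (w(O, K) = -3 + (O + K) = -3 + (K + O) = -3 + K + O)
w(-688, p(S)) + z = (-3 + 7 - 688) + (-277 + 199*I*√13/52) = -684 + (-277 + 199*I*√13/52) = -961 + 199*I*√13/52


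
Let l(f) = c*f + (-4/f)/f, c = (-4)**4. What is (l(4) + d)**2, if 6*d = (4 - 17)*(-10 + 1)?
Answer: 17413929/16 ≈ 1.0884e+6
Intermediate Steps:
c = 256
d = 39/2 (d = ((4 - 17)*(-10 + 1))/6 = (-13*(-9))/6 = (1/6)*117 = 39/2 ≈ 19.500)
l(f) = -4/f**2 + 256*f (l(f) = 256*f + (-4/f)/f = 256*f - 4/f**2 = -4/f**2 + 256*f)
(l(4) + d)**2 = ((-4/4**2 + 256*4) + 39/2)**2 = ((-4*1/16 + 1024) + 39/2)**2 = ((-1/4 + 1024) + 39/2)**2 = (4095/4 + 39/2)**2 = (4173/4)**2 = 17413929/16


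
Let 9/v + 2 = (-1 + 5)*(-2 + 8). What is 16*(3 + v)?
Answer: 600/11 ≈ 54.545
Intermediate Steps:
v = 9/22 (v = 9/(-2 + (-1 + 5)*(-2 + 8)) = 9/(-2 + 4*6) = 9/(-2 + 24) = 9/22 ≈ 0.40909)
16*(3 + v) = 16*(3 + 9/22) = 16*(75/22) = 600/11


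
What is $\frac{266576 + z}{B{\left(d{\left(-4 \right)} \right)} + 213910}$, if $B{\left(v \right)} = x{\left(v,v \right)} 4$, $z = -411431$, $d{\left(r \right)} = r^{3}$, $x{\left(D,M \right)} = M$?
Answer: $- \frac{48285}{71218} \approx -0.67799$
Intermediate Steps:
$B{\left(v \right)} = 4 v$ ($B{\left(v \right)} = v 4 = 4 v$)
$\frac{266576 + z}{B{\left(d{\left(-4 \right)} \right)} + 213910} = \frac{266576 - 411431}{4 \left(-4\right)^{3} + 213910} = - \frac{144855}{4 \left(-64\right) + 213910} = - \frac{144855}{-256 + 213910} = - \frac{144855}{213654} = \left(-144855\right) \frac{1}{213654} = - \frac{48285}{71218}$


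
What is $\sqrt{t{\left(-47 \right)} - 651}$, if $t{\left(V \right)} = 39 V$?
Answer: $6 i \sqrt{69} \approx 49.84 i$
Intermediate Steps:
$\sqrt{t{\left(-47 \right)} - 651} = \sqrt{39 \left(-47\right) - 651} = \sqrt{-1833 - 651} = \sqrt{-2484} = 6 i \sqrt{69}$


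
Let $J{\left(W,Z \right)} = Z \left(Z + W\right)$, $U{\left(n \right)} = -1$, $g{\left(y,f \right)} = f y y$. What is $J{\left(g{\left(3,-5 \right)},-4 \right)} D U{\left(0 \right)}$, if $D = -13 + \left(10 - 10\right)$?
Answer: $2548$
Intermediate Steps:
$g{\left(y,f \right)} = f y^{2}$
$D = -13$ ($D = -13 + \left(10 - 10\right) = -13 + 0 = -13$)
$J{\left(W,Z \right)} = Z \left(W + Z\right)$
$J{\left(g{\left(3,-5 \right)},-4 \right)} D U{\left(0 \right)} = - 4 \left(- 5 \cdot 3^{2} - 4\right) \left(-13\right) \left(-1\right) = - 4 \left(\left(-5\right) 9 - 4\right) \left(-13\right) \left(-1\right) = - 4 \left(-45 - 4\right) \left(-13\right) \left(-1\right) = \left(-4\right) \left(-49\right) \left(-13\right) \left(-1\right) = 196 \left(-13\right) \left(-1\right) = \left(-2548\right) \left(-1\right) = 2548$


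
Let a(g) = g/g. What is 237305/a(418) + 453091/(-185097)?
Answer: 43923990494/185097 ≈ 2.3730e+5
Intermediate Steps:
a(g) = 1
237305/a(418) + 453091/(-185097) = 237305/1 + 453091/(-185097) = 237305*1 + 453091*(-1/185097) = 237305 - 453091/185097 = 43923990494/185097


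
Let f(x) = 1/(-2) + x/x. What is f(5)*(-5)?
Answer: -5/2 ≈ -2.5000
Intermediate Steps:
f(x) = 1/2 (f(x) = 1*(-1/2) + 1 = -1/2 + 1 = 1/2)
f(5)*(-5) = (1/2)*(-5) = -5/2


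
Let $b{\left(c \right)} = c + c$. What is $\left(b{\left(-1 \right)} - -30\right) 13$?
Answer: $364$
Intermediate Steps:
$b{\left(c \right)} = 2 c$
$\left(b{\left(-1 \right)} - -30\right) 13 = \left(2 \left(-1\right) - -30\right) 13 = \left(-2 + 30\right) 13 = 28 \cdot 13 = 364$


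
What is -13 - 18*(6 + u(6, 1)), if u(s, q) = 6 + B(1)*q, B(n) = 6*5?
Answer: -769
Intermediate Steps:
B(n) = 30
u(s, q) = 6 + 30*q
-13 - 18*(6 + u(6, 1)) = -13 - 18*(6 + (6 + 30*1)) = -13 - 18*(6 + (6 + 30)) = -13 - 18*(6 + 36) = -13 - 18*42 = -13 - 6*126 = -13 - 756 = -769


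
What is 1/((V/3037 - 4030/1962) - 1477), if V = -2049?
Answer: -2979297/4408551293 ≈ -0.00067580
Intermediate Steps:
1/((V/3037 - 4030/1962) - 1477) = 1/((-2049/3037 - 4030/1962) - 1477) = 1/((-2049*1/3037 - 4030*1/1962) - 1477) = 1/((-2049/3037 - 2015/981) - 1477) = 1/(-8129624/2979297 - 1477) = 1/(-4408551293/2979297) = -2979297/4408551293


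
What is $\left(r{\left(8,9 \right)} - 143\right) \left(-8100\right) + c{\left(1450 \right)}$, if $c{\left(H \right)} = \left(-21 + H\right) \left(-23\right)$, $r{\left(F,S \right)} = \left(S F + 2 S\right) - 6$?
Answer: $445033$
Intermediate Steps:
$r{\left(F,S \right)} = -6 + 2 S + F S$ ($r{\left(F,S \right)} = \left(F S + 2 S\right) - 6 = \left(2 S + F S\right) - 6 = -6 + 2 S + F S$)
$c{\left(H \right)} = 483 - 23 H$
$\left(r{\left(8,9 \right)} - 143\right) \left(-8100\right) + c{\left(1450 \right)} = \left(\left(-6 + 2 \cdot 9 + 8 \cdot 9\right) - 143\right) \left(-8100\right) + \left(483 - 33350\right) = \left(\left(-6 + 18 + 72\right) - 143\right) \left(-8100\right) + \left(483 - 33350\right) = \left(84 - 143\right) \left(-8100\right) - 32867 = \left(-59\right) \left(-8100\right) - 32867 = 477900 - 32867 = 445033$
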